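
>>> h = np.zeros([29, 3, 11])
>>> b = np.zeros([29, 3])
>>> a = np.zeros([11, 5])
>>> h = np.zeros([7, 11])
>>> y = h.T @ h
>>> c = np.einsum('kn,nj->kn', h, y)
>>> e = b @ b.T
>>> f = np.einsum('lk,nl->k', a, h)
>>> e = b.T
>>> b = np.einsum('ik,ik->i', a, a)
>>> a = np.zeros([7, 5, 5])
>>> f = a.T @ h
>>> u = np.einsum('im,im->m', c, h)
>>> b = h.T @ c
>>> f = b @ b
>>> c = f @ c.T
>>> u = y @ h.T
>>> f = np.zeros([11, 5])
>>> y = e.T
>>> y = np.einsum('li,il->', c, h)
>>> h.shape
(7, 11)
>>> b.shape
(11, 11)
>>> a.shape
(7, 5, 5)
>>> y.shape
()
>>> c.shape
(11, 7)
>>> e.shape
(3, 29)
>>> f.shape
(11, 5)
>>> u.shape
(11, 7)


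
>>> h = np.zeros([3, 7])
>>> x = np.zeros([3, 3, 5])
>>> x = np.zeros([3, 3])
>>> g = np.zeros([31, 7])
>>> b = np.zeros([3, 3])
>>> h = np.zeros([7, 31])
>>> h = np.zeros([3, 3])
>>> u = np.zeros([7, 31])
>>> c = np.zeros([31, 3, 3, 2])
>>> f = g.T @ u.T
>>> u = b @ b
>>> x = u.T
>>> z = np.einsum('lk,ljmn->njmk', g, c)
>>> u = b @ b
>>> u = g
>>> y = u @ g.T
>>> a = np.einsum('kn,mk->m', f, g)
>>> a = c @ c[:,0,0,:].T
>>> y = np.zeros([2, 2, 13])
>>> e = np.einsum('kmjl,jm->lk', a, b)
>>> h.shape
(3, 3)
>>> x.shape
(3, 3)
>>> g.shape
(31, 7)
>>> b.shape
(3, 3)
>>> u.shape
(31, 7)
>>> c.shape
(31, 3, 3, 2)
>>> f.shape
(7, 7)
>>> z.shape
(2, 3, 3, 7)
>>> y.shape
(2, 2, 13)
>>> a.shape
(31, 3, 3, 31)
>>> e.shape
(31, 31)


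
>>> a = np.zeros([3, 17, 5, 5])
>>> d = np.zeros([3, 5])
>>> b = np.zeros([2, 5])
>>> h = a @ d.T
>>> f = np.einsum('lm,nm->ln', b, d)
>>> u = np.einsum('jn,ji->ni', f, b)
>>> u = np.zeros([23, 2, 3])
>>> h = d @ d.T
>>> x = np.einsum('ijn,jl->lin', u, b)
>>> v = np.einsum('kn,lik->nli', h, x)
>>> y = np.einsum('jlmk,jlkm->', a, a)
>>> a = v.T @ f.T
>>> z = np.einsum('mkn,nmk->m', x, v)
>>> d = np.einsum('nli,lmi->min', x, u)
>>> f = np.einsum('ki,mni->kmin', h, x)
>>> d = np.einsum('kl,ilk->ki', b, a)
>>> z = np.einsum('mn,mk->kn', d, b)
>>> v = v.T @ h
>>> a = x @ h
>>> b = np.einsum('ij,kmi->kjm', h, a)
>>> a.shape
(5, 23, 3)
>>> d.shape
(2, 23)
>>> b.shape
(5, 3, 23)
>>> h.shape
(3, 3)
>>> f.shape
(3, 5, 3, 23)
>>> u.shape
(23, 2, 3)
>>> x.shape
(5, 23, 3)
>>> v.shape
(23, 5, 3)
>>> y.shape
()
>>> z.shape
(5, 23)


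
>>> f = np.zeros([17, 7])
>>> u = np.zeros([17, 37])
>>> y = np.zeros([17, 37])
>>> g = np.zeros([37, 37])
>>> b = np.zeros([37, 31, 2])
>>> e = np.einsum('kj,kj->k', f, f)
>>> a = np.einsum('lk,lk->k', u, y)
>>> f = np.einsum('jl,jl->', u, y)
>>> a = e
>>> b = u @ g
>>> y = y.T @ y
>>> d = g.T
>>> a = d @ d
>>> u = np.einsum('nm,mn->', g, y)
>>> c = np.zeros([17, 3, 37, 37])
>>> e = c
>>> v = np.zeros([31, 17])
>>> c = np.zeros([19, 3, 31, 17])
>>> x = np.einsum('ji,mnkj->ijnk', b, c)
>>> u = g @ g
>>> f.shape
()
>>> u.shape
(37, 37)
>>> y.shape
(37, 37)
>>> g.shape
(37, 37)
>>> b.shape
(17, 37)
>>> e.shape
(17, 3, 37, 37)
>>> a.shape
(37, 37)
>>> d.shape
(37, 37)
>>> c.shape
(19, 3, 31, 17)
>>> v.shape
(31, 17)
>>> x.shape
(37, 17, 3, 31)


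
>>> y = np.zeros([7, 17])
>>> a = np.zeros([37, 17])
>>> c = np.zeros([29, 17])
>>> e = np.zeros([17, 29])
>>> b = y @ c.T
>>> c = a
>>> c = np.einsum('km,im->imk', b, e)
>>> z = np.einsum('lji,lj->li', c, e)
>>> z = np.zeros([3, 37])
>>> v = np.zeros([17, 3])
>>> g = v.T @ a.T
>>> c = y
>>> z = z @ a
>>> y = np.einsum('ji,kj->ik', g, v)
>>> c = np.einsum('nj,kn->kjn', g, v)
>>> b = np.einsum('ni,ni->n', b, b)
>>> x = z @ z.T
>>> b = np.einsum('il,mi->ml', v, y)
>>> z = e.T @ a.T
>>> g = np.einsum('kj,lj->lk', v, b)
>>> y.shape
(37, 17)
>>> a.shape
(37, 17)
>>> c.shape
(17, 37, 3)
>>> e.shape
(17, 29)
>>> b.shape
(37, 3)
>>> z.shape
(29, 37)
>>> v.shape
(17, 3)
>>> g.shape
(37, 17)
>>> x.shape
(3, 3)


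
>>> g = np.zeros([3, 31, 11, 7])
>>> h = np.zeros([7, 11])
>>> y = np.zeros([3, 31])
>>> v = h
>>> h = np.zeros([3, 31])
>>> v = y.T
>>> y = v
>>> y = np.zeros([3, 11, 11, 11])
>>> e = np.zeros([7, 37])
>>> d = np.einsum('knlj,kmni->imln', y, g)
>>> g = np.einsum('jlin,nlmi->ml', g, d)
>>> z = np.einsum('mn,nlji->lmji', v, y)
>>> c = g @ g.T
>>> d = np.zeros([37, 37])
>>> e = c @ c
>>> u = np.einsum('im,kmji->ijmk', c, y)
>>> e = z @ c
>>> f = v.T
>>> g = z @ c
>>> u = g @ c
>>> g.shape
(11, 31, 11, 11)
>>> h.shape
(3, 31)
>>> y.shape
(3, 11, 11, 11)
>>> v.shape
(31, 3)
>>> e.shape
(11, 31, 11, 11)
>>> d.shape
(37, 37)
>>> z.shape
(11, 31, 11, 11)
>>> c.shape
(11, 11)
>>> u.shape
(11, 31, 11, 11)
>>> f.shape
(3, 31)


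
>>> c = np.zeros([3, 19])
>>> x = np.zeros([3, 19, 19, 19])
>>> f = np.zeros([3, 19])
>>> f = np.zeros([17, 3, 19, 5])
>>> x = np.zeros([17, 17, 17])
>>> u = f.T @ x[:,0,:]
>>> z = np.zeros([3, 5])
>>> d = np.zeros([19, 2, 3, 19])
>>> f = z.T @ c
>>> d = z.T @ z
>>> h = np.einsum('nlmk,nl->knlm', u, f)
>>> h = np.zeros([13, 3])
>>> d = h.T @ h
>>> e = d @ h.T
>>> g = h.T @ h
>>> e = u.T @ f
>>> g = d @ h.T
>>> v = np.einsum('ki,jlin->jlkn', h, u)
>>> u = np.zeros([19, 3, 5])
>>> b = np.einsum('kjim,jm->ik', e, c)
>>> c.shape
(3, 19)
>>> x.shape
(17, 17, 17)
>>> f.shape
(5, 19)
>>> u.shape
(19, 3, 5)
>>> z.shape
(3, 5)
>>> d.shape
(3, 3)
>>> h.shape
(13, 3)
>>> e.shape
(17, 3, 19, 19)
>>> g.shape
(3, 13)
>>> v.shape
(5, 19, 13, 17)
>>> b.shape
(19, 17)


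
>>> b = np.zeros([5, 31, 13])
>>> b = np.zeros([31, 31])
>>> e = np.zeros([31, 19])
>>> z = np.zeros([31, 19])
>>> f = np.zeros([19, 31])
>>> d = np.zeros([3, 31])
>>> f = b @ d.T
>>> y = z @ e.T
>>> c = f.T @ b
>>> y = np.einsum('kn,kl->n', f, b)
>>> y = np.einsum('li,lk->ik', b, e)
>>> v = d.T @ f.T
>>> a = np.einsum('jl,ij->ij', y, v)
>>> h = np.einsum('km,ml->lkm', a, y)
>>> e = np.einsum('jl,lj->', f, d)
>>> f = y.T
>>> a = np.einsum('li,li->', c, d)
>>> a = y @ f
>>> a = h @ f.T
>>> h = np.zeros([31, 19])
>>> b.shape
(31, 31)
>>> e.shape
()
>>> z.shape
(31, 19)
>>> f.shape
(19, 31)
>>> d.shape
(3, 31)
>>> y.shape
(31, 19)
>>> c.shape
(3, 31)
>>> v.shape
(31, 31)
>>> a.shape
(19, 31, 19)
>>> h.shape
(31, 19)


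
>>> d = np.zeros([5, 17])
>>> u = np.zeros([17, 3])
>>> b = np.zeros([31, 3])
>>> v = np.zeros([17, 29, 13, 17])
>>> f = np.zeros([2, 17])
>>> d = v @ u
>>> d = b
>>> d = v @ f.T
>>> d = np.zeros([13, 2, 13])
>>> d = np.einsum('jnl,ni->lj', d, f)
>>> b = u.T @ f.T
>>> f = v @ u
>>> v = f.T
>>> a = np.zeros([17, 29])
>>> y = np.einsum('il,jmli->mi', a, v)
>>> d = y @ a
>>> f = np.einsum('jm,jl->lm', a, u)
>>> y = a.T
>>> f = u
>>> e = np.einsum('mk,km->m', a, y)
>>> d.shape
(13, 29)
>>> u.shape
(17, 3)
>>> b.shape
(3, 2)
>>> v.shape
(3, 13, 29, 17)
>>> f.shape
(17, 3)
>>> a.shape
(17, 29)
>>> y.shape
(29, 17)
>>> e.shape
(17,)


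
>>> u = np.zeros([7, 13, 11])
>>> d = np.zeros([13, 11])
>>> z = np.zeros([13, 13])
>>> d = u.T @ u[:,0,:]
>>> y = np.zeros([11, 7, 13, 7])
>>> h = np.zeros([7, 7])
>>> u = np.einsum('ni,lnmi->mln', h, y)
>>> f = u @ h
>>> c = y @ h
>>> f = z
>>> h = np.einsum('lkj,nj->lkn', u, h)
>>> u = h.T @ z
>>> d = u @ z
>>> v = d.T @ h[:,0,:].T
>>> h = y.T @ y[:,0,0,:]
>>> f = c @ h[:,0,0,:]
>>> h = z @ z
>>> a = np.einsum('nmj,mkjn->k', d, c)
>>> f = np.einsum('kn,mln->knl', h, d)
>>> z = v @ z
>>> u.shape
(7, 11, 13)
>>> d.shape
(7, 11, 13)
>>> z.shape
(13, 11, 13)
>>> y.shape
(11, 7, 13, 7)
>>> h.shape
(13, 13)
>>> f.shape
(13, 13, 11)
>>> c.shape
(11, 7, 13, 7)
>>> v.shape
(13, 11, 13)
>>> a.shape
(7,)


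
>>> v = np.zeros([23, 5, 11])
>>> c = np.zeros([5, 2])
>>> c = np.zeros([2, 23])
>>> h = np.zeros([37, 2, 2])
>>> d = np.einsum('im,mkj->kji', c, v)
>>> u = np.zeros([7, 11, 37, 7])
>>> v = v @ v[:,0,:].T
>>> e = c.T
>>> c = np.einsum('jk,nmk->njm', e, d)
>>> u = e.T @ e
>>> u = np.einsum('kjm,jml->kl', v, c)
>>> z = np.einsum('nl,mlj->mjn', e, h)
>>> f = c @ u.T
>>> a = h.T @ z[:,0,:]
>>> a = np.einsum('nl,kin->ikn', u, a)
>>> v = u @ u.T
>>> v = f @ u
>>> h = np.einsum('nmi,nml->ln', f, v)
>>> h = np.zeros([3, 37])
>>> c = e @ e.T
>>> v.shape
(5, 23, 11)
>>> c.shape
(23, 23)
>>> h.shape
(3, 37)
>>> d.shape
(5, 11, 2)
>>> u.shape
(23, 11)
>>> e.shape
(23, 2)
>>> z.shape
(37, 2, 23)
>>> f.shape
(5, 23, 23)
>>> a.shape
(2, 2, 23)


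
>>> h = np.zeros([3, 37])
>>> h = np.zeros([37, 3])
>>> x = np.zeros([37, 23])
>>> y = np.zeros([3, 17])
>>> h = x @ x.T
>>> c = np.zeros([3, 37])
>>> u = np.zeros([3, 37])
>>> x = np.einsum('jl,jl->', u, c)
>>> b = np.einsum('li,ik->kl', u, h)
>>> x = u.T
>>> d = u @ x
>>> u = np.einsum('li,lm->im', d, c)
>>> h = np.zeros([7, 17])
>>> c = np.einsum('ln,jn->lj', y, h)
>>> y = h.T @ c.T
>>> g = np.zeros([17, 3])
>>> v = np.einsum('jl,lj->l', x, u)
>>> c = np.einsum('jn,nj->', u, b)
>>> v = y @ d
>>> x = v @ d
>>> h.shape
(7, 17)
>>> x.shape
(17, 3)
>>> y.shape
(17, 3)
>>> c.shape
()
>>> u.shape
(3, 37)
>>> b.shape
(37, 3)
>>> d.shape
(3, 3)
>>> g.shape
(17, 3)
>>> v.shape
(17, 3)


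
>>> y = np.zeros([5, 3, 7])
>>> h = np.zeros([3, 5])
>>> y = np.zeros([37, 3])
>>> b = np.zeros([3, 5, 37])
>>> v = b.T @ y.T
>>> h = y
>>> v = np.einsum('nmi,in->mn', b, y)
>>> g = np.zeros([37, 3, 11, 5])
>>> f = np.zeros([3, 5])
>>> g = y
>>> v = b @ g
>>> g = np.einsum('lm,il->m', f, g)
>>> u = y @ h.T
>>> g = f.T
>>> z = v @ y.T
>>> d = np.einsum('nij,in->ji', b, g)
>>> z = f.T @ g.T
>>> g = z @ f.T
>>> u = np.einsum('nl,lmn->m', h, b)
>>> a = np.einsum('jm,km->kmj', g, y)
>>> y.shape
(37, 3)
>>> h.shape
(37, 3)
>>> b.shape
(3, 5, 37)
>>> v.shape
(3, 5, 3)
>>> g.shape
(5, 3)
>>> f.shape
(3, 5)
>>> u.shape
(5,)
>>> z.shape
(5, 5)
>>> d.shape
(37, 5)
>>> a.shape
(37, 3, 5)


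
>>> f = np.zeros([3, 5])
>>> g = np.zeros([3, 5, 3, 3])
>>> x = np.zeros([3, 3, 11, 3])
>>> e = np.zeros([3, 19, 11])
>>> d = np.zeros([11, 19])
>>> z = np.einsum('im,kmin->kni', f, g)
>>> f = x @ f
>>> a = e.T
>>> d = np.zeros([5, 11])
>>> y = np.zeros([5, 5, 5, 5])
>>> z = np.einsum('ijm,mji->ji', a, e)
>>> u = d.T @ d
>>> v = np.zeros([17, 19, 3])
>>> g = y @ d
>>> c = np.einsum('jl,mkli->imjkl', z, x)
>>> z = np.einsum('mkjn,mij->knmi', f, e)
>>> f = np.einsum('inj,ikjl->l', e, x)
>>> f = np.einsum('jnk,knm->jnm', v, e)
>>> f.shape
(17, 19, 11)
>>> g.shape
(5, 5, 5, 11)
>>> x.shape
(3, 3, 11, 3)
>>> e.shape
(3, 19, 11)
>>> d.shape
(5, 11)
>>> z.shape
(3, 5, 3, 19)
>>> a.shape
(11, 19, 3)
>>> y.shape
(5, 5, 5, 5)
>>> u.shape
(11, 11)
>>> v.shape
(17, 19, 3)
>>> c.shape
(3, 3, 19, 3, 11)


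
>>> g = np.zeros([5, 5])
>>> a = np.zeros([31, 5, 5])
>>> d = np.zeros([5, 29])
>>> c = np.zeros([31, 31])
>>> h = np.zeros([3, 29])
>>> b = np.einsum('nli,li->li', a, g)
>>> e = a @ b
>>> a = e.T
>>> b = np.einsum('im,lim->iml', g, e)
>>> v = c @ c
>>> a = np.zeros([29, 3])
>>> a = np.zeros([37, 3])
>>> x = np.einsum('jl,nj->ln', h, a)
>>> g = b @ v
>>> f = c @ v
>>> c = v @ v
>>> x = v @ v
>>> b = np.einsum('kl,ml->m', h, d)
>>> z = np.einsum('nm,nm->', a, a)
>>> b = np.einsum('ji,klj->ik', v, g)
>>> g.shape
(5, 5, 31)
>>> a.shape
(37, 3)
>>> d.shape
(5, 29)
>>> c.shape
(31, 31)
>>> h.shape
(3, 29)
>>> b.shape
(31, 5)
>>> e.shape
(31, 5, 5)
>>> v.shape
(31, 31)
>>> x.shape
(31, 31)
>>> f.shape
(31, 31)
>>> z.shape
()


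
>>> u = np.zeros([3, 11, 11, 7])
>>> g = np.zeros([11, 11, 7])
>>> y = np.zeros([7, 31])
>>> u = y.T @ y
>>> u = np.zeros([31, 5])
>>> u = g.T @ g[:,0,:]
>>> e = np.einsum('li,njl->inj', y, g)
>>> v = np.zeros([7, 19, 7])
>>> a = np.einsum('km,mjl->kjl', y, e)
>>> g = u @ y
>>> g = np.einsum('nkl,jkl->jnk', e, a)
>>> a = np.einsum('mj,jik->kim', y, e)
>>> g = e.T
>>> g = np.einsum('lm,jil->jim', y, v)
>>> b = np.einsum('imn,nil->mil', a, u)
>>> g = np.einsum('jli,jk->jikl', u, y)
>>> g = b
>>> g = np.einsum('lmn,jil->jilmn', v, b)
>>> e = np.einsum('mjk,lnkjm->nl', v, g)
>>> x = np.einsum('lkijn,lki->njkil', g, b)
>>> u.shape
(7, 11, 7)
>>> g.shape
(11, 11, 7, 19, 7)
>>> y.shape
(7, 31)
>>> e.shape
(11, 11)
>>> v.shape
(7, 19, 7)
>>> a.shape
(11, 11, 7)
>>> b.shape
(11, 11, 7)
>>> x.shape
(7, 19, 11, 7, 11)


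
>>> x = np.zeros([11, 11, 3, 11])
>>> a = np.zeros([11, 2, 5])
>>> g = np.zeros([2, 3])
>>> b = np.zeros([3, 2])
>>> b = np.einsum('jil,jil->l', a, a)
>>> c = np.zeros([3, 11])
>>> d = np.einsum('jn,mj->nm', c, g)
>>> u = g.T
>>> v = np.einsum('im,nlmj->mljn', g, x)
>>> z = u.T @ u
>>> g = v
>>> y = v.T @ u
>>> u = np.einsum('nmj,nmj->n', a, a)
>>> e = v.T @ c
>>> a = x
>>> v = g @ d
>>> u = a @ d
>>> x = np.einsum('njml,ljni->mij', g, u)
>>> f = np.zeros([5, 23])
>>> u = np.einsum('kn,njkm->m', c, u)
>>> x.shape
(11, 2, 11)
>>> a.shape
(11, 11, 3, 11)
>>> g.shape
(3, 11, 11, 11)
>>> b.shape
(5,)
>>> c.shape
(3, 11)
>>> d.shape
(11, 2)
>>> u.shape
(2,)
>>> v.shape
(3, 11, 11, 2)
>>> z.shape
(2, 2)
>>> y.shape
(11, 11, 11, 2)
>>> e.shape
(11, 11, 11, 11)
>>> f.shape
(5, 23)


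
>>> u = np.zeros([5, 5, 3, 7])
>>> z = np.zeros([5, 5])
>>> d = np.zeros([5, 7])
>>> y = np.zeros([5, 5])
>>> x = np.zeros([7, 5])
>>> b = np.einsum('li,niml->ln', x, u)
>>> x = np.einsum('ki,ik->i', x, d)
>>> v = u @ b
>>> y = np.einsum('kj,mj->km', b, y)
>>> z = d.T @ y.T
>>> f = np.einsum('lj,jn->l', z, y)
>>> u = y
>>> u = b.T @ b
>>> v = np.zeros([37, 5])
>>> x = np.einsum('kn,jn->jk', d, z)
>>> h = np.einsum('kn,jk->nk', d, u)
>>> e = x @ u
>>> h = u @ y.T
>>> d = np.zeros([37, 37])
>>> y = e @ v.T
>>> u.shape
(5, 5)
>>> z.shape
(7, 7)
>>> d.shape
(37, 37)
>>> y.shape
(7, 37)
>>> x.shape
(7, 5)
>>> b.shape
(7, 5)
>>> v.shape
(37, 5)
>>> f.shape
(7,)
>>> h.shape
(5, 7)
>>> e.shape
(7, 5)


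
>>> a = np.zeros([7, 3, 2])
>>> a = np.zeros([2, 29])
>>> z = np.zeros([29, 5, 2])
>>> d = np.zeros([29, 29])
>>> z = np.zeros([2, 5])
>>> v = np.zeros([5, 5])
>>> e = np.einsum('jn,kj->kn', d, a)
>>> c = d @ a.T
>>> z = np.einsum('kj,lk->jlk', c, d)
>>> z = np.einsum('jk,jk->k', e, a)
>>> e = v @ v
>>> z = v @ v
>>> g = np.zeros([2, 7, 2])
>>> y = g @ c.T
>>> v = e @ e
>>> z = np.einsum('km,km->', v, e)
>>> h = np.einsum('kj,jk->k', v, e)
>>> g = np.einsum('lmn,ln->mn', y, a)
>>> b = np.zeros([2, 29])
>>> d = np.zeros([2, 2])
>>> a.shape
(2, 29)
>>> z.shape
()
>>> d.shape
(2, 2)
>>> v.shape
(5, 5)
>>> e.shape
(5, 5)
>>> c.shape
(29, 2)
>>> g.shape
(7, 29)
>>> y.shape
(2, 7, 29)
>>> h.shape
(5,)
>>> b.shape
(2, 29)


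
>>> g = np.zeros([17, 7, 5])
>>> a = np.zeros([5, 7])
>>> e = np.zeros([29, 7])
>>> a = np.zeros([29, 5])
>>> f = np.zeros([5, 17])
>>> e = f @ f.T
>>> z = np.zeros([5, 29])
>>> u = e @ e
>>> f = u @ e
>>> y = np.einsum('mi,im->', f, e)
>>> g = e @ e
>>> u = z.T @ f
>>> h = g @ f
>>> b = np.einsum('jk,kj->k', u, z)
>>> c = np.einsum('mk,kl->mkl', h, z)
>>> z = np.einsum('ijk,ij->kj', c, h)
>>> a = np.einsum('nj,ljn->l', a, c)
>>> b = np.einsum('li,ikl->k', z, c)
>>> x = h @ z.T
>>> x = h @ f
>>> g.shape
(5, 5)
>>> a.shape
(5,)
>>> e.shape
(5, 5)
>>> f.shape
(5, 5)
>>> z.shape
(29, 5)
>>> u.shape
(29, 5)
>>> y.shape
()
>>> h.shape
(5, 5)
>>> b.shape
(5,)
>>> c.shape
(5, 5, 29)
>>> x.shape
(5, 5)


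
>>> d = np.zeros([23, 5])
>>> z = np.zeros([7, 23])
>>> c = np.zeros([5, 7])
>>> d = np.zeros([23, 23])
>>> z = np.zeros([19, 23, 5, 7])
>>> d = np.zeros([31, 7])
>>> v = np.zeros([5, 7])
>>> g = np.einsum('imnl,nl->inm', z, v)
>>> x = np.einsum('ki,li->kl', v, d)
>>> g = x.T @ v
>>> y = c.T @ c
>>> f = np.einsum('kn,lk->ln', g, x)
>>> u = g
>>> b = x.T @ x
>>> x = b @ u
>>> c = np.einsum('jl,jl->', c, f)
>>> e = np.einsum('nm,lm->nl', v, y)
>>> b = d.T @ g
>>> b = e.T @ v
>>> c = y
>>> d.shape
(31, 7)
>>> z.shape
(19, 23, 5, 7)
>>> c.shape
(7, 7)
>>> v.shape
(5, 7)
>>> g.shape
(31, 7)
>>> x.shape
(31, 7)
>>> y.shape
(7, 7)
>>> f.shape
(5, 7)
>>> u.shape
(31, 7)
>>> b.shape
(7, 7)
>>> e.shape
(5, 7)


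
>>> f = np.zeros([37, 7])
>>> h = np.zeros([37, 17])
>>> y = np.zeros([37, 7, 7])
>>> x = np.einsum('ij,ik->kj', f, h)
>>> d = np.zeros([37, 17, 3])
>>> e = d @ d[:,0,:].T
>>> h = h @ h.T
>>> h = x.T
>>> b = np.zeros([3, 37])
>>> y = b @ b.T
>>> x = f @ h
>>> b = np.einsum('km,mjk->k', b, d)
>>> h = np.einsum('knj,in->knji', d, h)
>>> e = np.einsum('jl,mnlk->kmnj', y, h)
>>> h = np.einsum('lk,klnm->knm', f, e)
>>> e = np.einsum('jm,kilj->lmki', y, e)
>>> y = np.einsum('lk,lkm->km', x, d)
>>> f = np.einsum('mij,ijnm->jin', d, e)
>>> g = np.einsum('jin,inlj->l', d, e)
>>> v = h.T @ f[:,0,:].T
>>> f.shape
(3, 17, 7)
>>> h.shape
(7, 17, 3)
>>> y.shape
(17, 3)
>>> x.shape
(37, 17)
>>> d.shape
(37, 17, 3)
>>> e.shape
(17, 3, 7, 37)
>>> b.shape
(3,)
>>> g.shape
(7,)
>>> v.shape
(3, 17, 3)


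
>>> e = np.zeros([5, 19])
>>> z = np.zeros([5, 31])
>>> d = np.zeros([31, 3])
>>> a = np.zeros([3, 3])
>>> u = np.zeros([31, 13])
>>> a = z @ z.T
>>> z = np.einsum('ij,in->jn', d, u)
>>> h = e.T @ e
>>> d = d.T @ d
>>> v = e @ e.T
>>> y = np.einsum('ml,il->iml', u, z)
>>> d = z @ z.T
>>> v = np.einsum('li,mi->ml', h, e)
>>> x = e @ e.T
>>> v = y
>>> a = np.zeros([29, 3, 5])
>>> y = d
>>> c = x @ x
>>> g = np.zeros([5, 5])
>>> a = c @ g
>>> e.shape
(5, 19)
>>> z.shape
(3, 13)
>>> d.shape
(3, 3)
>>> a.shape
(5, 5)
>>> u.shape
(31, 13)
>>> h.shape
(19, 19)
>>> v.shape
(3, 31, 13)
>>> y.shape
(3, 3)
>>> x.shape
(5, 5)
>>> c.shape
(5, 5)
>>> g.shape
(5, 5)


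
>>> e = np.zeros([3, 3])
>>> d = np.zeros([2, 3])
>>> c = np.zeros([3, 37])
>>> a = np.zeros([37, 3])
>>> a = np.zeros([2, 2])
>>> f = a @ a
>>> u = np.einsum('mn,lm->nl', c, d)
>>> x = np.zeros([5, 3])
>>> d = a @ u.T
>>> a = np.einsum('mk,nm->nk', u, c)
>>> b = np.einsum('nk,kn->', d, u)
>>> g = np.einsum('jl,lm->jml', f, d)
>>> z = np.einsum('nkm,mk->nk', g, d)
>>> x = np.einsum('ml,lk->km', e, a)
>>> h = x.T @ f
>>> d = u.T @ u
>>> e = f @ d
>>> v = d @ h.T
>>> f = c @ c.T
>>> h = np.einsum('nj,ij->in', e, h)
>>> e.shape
(2, 2)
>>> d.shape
(2, 2)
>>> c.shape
(3, 37)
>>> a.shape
(3, 2)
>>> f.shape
(3, 3)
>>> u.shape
(37, 2)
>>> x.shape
(2, 3)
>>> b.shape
()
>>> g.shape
(2, 37, 2)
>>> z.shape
(2, 37)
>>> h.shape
(3, 2)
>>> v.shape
(2, 3)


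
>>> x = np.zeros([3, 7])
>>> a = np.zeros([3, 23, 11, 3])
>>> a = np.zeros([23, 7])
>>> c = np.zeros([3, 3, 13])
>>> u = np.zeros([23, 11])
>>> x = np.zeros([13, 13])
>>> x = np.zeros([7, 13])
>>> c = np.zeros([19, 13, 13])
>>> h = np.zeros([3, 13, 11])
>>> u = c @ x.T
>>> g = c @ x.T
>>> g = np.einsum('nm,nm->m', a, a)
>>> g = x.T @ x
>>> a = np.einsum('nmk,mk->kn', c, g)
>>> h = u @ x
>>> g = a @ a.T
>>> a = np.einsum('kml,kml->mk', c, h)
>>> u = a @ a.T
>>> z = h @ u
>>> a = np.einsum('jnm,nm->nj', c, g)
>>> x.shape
(7, 13)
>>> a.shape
(13, 19)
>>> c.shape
(19, 13, 13)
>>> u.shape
(13, 13)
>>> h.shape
(19, 13, 13)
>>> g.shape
(13, 13)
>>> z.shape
(19, 13, 13)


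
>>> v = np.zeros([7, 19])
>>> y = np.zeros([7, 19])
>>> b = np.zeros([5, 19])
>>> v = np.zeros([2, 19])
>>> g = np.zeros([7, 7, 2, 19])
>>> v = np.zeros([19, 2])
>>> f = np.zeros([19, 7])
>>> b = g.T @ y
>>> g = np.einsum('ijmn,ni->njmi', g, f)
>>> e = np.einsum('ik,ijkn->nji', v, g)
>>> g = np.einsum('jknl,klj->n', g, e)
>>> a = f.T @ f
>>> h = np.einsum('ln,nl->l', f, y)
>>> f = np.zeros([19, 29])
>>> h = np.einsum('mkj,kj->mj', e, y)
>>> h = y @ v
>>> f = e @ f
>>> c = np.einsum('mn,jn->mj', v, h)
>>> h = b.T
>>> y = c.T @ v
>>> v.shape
(19, 2)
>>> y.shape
(7, 2)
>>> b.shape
(19, 2, 7, 19)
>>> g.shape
(2,)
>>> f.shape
(7, 7, 29)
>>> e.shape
(7, 7, 19)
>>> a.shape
(7, 7)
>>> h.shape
(19, 7, 2, 19)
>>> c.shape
(19, 7)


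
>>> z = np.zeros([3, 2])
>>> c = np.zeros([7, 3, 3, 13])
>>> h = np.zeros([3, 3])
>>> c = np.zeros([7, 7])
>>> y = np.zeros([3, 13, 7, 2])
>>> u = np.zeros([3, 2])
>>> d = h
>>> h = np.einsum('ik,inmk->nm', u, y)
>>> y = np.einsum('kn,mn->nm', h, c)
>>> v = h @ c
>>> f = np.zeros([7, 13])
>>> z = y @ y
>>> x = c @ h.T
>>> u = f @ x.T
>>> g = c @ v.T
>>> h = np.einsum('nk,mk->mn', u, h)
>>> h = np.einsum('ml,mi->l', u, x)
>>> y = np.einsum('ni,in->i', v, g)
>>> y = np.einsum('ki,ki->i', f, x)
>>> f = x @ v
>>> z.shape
(7, 7)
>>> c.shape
(7, 7)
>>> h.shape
(7,)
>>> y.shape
(13,)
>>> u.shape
(7, 7)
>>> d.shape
(3, 3)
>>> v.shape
(13, 7)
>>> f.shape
(7, 7)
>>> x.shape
(7, 13)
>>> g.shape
(7, 13)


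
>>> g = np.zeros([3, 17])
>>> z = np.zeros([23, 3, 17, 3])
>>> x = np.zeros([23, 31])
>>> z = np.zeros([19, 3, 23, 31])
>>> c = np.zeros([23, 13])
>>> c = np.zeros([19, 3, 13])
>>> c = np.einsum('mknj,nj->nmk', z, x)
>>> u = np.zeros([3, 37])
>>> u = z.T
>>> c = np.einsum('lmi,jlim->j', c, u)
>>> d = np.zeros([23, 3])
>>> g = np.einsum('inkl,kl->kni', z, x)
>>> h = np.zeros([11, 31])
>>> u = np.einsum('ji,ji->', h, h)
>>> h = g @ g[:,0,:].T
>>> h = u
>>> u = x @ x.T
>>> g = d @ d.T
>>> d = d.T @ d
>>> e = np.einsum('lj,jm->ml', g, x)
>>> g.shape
(23, 23)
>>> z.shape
(19, 3, 23, 31)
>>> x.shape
(23, 31)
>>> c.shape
(31,)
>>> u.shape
(23, 23)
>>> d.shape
(3, 3)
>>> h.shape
()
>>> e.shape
(31, 23)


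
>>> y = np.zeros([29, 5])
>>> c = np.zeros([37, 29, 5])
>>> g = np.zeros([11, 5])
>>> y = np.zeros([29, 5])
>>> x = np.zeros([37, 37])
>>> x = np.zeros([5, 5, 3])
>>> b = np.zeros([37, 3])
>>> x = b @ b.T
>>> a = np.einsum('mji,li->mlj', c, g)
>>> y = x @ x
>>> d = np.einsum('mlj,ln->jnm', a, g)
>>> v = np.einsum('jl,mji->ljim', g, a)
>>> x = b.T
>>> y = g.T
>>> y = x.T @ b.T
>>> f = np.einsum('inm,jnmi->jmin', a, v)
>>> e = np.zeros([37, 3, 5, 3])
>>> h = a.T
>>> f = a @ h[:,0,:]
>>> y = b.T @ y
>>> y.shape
(3, 37)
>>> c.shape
(37, 29, 5)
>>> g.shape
(11, 5)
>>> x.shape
(3, 37)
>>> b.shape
(37, 3)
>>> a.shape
(37, 11, 29)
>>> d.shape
(29, 5, 37)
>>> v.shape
(5, 11, 29, 37)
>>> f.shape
(37, 11, 37)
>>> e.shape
(37, 3, 5, 3)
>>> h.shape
(29, 11, 37)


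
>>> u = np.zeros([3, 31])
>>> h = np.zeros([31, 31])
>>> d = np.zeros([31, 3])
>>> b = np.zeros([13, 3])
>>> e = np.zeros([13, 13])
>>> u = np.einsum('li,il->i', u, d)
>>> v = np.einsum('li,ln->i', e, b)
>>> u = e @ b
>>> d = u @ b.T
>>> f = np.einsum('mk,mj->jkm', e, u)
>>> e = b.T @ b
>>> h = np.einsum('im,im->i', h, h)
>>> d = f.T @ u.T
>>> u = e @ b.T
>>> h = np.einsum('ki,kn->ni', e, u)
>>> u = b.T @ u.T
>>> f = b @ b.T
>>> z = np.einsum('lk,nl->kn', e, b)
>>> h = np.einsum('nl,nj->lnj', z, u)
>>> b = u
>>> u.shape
(3, 3)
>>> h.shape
(13, 3, 3)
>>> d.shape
(13, 13, 13)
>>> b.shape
(3, 3)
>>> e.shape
(3, 3)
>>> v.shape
(13,)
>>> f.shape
(13, 13)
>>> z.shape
(3, 13)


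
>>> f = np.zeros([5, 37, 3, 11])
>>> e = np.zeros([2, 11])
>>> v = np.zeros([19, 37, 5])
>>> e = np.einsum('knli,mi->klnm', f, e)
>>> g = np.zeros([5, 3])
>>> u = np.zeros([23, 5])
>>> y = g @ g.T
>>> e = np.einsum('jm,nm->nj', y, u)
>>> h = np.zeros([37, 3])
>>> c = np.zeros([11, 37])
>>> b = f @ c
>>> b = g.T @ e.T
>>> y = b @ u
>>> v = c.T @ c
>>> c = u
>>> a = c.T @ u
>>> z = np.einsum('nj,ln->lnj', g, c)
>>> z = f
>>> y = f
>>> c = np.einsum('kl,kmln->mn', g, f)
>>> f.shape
(5, 37, 3, 11)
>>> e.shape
(23, 5)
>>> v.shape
(37, 37)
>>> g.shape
(5, 3)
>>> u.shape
(23, 5)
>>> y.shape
(5, 37, 3, 11)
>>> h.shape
(37, 3)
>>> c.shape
(37, 11)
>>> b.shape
(3, 23)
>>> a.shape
(5, 5)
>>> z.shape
(5, 37, 3, 11)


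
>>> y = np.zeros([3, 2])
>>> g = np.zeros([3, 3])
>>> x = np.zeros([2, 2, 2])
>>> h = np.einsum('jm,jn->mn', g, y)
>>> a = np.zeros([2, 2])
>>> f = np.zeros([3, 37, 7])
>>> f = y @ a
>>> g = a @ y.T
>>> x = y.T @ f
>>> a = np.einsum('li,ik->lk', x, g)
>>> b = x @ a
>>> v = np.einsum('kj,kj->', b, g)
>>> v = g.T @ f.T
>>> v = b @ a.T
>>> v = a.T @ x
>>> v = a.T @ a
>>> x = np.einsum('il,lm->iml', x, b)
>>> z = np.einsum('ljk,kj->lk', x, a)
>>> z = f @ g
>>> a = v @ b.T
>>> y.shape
(3, 2)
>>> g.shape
(2, 3)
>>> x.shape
(2, 3, 2)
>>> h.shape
(3, 2)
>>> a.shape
(3, 2)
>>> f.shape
(3, 2)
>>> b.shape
(2, 3)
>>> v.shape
(3, 3)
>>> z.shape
(3, 3)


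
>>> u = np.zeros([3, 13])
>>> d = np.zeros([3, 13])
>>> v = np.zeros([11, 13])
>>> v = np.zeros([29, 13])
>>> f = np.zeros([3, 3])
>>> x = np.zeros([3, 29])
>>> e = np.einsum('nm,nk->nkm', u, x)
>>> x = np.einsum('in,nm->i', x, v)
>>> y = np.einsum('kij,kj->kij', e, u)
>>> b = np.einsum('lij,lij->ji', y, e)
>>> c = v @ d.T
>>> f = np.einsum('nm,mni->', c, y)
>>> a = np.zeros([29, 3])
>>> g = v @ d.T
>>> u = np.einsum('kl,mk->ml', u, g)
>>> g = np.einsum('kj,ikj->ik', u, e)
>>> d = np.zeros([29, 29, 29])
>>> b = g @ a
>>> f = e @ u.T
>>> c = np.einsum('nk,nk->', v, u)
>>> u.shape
(29, 13)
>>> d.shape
(29, 29, 29)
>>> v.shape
(29, 13)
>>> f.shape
(3, 29, 29)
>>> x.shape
(3,)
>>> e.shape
(3, 29, 13)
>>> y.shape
(3, 29, 13)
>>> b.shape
(3, 3)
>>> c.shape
()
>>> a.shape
(29, 3)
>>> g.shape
(3, 29)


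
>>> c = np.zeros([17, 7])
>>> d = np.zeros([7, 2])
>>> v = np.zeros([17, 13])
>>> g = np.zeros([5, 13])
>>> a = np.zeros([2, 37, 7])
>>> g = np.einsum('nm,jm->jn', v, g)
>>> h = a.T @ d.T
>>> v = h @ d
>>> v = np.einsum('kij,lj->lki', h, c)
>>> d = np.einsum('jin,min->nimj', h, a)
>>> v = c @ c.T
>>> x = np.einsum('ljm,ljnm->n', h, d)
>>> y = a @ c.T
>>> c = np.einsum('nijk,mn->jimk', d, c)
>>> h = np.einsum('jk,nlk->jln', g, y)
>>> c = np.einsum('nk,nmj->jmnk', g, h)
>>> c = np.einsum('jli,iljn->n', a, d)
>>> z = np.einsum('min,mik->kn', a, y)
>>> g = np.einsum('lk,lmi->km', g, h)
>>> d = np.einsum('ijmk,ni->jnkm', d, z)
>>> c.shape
(7,)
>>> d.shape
(37, 17, 7, 2)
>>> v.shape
(17, 17)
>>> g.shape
(17, 37)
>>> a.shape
(2, 37, 7)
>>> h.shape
(5, 37, 2)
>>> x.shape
(2,)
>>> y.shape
(2, 37, 17)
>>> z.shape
(17, 7)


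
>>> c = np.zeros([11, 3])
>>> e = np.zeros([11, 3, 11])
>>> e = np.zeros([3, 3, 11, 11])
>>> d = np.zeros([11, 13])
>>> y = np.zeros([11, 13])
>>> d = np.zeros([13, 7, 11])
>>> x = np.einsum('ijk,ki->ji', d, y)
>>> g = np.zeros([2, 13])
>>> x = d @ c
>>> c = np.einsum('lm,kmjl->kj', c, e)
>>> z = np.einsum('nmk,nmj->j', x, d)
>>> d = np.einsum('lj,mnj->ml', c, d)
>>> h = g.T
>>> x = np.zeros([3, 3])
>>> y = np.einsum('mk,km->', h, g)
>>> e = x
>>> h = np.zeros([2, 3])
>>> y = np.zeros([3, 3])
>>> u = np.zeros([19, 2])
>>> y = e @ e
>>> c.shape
(3, 11)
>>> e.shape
(3, 3)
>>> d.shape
(13, 3)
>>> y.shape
(3, 3)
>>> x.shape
(3, 3)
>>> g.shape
(2, 13)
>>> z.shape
(11,)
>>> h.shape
(2, 3)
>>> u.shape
(19, 2)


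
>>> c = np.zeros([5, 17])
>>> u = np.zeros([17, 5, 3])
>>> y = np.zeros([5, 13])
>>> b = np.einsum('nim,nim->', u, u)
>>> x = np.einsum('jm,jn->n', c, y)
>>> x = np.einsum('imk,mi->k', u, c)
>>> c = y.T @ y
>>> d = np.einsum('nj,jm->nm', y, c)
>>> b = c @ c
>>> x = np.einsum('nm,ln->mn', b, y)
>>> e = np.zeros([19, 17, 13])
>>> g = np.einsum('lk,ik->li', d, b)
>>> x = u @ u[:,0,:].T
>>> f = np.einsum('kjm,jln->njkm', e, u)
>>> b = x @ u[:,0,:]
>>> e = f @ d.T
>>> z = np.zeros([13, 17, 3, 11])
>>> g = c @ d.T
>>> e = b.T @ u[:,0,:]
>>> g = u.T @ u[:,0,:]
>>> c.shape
(13, 13)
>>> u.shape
(17, 5, 3)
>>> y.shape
(5, 13)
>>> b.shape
(17, 5, 3)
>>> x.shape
(17, 5, 17)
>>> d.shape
(5, 13)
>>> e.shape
(3, 5, 3)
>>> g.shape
(3, 5, 3)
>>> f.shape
(3, 17, 19, 13)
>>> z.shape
(13, 17, 3, 11)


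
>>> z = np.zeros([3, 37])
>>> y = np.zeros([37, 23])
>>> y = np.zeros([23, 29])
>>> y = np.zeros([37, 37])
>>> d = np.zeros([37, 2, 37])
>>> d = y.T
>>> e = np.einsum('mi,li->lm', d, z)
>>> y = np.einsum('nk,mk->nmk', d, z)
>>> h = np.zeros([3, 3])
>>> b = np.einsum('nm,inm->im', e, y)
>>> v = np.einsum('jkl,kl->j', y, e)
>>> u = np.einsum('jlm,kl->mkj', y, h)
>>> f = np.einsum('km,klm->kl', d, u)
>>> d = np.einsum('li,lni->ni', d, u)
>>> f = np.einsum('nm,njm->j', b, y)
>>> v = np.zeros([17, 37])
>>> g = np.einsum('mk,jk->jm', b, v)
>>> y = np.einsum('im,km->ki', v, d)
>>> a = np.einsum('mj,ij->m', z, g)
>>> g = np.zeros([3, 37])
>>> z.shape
(3, 37)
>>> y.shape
(3, 17)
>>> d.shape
(3, 37)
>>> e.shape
(3, 37)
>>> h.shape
(3, 3)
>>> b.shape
(37, 37)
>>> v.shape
(17, 37)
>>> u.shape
(37, 3, 37)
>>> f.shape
(3,)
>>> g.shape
(3, 37)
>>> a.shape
(3,)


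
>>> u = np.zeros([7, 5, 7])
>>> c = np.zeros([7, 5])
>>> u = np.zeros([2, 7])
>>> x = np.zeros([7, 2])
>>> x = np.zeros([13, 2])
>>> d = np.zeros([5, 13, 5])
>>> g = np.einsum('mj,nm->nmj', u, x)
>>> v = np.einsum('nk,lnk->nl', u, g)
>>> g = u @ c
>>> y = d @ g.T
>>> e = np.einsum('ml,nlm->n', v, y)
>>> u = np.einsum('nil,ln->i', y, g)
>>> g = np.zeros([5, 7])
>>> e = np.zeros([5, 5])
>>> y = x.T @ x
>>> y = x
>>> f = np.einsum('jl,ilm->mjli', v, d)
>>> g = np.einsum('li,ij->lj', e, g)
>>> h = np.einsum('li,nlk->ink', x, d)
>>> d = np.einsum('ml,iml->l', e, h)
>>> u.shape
(13,)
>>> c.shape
(7, 5)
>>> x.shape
(13, 2)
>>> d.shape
(5,)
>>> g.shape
(5, 7)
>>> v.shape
(2, 13)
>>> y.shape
(13, 2)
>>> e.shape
(5, 5)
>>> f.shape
(5, 2, 13, 5)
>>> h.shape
(2, 5, 5)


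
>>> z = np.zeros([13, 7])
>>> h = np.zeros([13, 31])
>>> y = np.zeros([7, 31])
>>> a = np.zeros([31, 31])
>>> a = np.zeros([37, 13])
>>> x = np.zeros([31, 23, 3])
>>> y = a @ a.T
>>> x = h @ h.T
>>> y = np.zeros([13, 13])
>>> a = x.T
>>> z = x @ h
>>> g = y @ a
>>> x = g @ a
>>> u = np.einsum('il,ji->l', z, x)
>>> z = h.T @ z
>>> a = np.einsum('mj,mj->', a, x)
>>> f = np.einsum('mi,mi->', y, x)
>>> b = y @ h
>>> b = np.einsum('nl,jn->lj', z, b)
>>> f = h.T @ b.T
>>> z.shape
(31, 31)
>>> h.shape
(13, 31)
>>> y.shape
(13, 13)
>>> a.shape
()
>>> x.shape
(13, 13)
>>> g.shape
(13, 13)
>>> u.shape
(31,)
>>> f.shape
(31, 31)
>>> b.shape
(31, 13)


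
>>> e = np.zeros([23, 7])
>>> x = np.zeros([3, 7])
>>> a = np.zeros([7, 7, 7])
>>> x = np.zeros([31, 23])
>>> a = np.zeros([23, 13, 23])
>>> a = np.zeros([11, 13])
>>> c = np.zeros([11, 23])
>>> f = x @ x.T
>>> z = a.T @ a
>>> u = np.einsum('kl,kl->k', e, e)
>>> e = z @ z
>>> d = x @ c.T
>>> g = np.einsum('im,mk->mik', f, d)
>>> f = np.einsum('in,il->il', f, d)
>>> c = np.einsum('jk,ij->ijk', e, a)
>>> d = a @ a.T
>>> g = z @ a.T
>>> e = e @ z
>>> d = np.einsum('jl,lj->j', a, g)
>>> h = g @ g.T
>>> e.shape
(13, 13)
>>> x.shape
(31, 23)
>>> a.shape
(11, 13)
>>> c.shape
(11, 13, 13)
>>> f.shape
(31, 11)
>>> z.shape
(13, 13)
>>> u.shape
(23,)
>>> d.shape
(11,)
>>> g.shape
(13, 11)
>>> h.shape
(13, 13)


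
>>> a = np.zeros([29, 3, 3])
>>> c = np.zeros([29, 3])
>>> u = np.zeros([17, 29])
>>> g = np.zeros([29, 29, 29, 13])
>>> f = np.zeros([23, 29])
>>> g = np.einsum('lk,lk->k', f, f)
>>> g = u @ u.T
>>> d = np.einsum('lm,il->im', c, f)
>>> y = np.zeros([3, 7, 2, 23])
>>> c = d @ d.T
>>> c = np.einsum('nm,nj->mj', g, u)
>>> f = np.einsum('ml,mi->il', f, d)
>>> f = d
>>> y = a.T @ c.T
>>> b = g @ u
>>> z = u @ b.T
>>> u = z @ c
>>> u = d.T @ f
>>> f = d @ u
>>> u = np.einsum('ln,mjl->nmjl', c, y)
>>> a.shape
(29, 3, 3)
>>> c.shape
(17, 29)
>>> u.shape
(29, 3, 3, 17)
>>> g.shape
(17, 17)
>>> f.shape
(23, 3)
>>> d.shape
(23, 3)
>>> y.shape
(3, 3, 17)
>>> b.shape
(17, 29)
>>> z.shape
(17, 17)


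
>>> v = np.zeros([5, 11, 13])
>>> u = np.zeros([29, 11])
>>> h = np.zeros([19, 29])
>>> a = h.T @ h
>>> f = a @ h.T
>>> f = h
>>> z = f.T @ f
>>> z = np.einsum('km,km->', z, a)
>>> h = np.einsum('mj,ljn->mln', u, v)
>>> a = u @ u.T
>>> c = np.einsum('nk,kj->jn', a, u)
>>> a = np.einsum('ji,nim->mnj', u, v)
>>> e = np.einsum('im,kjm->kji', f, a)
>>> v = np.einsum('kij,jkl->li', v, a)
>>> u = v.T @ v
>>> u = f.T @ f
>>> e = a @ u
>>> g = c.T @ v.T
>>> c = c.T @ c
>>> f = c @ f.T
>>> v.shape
(29, 11)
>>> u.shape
(29, 29)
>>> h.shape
(29, 5, 13)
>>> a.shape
(13, 5, 29)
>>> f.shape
(29, 19)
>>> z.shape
()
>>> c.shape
(29, 29)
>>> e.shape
(13, 5, 29)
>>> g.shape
(29, 29)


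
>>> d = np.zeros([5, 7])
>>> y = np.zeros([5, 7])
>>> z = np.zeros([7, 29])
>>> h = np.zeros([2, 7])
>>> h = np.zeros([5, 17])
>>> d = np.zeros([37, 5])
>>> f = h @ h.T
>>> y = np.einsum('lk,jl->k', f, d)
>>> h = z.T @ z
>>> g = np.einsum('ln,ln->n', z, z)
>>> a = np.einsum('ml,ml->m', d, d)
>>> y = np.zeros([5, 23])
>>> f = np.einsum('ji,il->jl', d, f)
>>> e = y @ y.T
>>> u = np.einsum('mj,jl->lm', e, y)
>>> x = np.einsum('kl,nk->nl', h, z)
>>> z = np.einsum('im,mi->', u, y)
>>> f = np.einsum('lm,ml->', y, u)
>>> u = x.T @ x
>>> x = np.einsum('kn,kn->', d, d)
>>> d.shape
(37, 5)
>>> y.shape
(5, 23)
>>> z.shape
()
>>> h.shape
(29, 29)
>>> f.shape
()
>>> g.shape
(29,)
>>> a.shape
(37,)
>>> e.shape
(5, 5)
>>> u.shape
(29, 29)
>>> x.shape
()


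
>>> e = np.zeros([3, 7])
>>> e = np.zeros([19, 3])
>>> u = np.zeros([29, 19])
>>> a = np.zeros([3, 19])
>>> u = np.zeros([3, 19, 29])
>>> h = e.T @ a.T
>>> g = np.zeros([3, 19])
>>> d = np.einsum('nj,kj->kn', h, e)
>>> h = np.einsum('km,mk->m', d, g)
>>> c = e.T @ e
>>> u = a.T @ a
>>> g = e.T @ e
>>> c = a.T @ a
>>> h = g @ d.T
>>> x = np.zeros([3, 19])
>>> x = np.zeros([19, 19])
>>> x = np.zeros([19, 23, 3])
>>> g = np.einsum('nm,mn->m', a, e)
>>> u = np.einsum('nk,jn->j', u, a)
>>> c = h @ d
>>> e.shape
(19, 3)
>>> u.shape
(3,)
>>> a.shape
(3, 19)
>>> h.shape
(3, 19)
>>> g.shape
(19,)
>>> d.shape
(19, 3)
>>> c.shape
(3, 3)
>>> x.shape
(19, 23, 3)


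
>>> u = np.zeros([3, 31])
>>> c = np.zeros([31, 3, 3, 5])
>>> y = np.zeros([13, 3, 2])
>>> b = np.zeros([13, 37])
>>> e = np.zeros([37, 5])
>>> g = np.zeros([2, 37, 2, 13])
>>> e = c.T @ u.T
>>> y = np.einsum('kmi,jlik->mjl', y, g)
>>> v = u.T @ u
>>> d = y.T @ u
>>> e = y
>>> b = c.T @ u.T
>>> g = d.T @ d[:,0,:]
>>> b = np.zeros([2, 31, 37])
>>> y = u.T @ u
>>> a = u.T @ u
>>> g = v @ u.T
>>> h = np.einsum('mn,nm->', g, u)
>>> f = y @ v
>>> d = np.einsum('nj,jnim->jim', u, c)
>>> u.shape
(3, 31)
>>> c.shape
(31, 3, 3, 5)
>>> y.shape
(31, 31)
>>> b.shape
(2, 31, 37)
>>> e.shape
(3, 2, 37)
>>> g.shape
(31, 3)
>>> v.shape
(31, 31)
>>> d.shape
(31, 3, 5)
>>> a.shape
(31, 31)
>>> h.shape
()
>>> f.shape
(31, 31)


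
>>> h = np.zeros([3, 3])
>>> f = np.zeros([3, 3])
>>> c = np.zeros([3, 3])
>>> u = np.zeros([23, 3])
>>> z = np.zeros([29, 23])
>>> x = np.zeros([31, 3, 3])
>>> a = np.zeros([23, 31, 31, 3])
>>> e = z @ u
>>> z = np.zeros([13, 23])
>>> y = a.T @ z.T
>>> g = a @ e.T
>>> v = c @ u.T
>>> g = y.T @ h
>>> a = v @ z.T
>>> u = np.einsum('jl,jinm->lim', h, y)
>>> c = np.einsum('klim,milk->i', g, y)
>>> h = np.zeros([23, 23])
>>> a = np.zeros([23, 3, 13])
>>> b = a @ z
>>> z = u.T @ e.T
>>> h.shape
(23, 23)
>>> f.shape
(3, 3)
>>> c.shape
(31,)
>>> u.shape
(3, 31, 13)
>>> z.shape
(13, 31, 29)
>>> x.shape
(31, 3, 3)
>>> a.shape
(23, 3, 13)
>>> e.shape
(29, 3)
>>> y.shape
(3, 31, 31, 13)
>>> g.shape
(13, 31, 31, 3)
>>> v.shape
(3, 23)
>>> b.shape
(23, 3, 23)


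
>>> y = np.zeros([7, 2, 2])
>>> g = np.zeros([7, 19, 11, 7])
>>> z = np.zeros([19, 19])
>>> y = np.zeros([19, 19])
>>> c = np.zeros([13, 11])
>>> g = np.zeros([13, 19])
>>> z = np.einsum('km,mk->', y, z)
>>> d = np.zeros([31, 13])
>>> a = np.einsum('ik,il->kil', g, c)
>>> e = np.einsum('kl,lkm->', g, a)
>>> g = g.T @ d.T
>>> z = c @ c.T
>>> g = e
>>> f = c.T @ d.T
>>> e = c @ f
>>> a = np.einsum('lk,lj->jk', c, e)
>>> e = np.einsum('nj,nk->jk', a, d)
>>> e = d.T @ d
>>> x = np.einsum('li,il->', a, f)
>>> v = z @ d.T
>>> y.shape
(19, 19)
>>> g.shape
()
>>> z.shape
(13, 13)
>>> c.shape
(13, 11)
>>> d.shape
(31, 13)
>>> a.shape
(31, 11)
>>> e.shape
(13, 13)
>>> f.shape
(11, 31)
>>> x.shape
()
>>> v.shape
(13, 31)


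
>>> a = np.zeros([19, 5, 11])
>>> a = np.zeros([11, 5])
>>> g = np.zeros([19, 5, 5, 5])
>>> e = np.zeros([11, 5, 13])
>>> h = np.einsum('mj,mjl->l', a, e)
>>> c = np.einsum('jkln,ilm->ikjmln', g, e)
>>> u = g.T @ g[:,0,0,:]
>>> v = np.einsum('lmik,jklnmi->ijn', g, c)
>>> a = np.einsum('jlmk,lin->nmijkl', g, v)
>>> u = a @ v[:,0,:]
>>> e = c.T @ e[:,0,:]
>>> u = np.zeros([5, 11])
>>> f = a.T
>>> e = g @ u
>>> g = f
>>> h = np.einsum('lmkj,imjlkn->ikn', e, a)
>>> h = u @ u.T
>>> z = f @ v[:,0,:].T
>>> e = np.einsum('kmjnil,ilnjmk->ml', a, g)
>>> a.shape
(13, 5, 11, 19, 5, 5)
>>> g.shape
(5, 5, 19, 11, 5, 13)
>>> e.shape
(5, 5)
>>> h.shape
(5, 5)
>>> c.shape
(11, 5, 19, 13, 5, 5)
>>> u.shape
(5, 11)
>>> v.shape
(5, 11, 13)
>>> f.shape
(5, 5, 19, 11, 5, 13)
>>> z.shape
(5, 5, 19, 11, 5, 5)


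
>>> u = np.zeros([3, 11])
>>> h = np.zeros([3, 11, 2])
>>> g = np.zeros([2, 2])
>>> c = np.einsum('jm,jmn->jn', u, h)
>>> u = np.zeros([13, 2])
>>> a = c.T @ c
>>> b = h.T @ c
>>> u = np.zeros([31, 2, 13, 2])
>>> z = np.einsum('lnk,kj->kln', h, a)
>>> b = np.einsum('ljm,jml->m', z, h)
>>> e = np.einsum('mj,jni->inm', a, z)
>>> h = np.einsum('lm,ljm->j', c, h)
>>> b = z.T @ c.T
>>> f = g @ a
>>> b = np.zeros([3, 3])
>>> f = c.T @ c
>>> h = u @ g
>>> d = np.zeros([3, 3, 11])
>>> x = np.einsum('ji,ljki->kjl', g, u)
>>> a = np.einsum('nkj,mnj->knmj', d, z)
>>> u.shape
(31, 2, 13, 2)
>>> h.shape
(31, 2, 13, 2)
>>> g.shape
(2, 2)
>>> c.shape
(3, 2)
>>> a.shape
(3, 3, 2, 11)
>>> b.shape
(3, 3)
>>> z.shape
(2, 3, 11)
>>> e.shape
(11, 3, 2)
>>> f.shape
(2, 2)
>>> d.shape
(3, 3, 11)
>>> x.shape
(13, 2, 31)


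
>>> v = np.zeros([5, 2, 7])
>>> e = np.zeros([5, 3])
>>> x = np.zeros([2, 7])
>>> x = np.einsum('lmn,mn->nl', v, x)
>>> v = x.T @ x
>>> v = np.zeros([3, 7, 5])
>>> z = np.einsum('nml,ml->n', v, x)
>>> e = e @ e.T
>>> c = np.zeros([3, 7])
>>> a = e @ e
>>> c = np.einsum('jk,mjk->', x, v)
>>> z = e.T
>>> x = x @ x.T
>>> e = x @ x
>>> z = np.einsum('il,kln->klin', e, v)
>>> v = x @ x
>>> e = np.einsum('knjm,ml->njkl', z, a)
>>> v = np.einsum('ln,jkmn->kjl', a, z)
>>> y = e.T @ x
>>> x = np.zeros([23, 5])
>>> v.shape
(7, 3, 5)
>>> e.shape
(7, 7, 3, 5)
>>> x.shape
(23, 5)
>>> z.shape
(3, 7, 7, 5)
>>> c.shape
()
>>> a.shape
(5, 5)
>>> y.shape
(5, 3, 7, 7)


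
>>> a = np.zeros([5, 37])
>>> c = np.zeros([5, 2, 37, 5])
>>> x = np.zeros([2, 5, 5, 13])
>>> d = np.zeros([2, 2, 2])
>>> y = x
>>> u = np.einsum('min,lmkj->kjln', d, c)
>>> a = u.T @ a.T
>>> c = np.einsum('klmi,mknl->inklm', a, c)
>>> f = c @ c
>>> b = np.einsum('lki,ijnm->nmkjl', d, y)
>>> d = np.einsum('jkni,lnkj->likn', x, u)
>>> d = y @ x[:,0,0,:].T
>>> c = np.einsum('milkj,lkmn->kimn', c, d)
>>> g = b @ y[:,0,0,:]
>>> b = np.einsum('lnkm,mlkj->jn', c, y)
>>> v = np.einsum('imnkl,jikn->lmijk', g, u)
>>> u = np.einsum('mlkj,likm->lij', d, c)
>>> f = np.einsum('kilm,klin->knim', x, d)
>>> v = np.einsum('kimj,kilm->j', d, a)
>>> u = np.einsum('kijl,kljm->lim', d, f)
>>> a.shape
(2, 5, 5, 5)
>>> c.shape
(5, 37, 5, 2)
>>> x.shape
(2, 5, 5, 13)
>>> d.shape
(2, 5, 5, 2)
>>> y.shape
(2, 5, 5, 13)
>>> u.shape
(2, 5, 13)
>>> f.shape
(2, 2, 5, 13)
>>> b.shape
(13, 37)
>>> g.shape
(5, 13, 2, 5, 13)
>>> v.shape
(2,)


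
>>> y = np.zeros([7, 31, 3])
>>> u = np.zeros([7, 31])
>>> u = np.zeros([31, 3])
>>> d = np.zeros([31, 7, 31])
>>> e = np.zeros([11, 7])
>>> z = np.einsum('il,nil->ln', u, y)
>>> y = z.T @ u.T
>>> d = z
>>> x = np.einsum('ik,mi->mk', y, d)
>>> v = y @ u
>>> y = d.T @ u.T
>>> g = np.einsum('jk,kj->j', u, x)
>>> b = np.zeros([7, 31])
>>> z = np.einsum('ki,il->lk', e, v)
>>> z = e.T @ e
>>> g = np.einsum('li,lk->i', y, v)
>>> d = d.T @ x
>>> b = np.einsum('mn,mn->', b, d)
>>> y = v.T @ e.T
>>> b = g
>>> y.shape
(3, 11)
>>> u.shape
(31, 3)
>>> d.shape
(7, 31)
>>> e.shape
(11, 7)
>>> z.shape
(7, 7)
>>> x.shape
(3, 31)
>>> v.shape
(7, 3)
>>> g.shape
(31,)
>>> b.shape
(31,)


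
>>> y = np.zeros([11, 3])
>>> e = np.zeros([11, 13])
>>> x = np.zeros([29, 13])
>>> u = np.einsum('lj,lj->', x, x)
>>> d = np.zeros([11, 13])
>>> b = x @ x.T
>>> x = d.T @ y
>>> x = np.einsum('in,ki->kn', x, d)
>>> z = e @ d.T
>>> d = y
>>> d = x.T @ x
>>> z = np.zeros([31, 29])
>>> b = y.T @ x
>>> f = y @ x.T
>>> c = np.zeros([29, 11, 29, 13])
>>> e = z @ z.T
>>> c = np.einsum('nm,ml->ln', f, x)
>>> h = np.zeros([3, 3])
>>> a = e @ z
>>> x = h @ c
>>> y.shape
(11, 3)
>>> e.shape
(31, 31)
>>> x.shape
(3, 11)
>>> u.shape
()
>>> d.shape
(3, 3)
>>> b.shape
(3, 3)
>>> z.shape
(31, 29)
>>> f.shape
(11, 11)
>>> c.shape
(3, 11)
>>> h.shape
(3, 3)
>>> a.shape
(31, 29)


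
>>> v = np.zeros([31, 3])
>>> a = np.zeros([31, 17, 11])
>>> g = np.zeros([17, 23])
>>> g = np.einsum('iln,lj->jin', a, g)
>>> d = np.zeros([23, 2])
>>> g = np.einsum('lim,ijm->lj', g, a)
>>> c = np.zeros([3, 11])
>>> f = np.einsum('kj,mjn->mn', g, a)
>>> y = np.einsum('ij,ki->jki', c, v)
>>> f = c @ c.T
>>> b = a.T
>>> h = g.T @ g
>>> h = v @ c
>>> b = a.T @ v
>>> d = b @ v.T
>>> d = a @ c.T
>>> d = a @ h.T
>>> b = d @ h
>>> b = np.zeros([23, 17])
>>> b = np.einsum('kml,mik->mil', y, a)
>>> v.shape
(31, 3)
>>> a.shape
(31, 17, 11)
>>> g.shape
(23, 17)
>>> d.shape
(31, 17, 31)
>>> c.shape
(3, 11)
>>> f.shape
(3, 3)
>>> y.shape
(11, 31, 3)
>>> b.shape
(31, 17, 3)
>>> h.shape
(31, 11)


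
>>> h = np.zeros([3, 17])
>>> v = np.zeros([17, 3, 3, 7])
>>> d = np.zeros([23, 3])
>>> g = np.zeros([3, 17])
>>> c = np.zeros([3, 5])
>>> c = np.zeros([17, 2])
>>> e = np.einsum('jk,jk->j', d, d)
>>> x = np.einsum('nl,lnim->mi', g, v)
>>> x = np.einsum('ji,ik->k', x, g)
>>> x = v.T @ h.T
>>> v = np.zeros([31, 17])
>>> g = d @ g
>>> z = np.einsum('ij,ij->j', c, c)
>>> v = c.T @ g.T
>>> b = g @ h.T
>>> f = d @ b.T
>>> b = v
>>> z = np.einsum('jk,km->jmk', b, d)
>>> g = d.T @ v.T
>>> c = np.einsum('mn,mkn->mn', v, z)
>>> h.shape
(3, 17)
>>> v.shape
(2, 23)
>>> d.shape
(23, 3)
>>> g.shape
(3, 2)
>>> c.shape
(2, 23)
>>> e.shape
(23,)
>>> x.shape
(7, 3, 3, 3)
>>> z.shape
(2, 3, 23)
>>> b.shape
(2, 23)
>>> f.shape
(23, 23)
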